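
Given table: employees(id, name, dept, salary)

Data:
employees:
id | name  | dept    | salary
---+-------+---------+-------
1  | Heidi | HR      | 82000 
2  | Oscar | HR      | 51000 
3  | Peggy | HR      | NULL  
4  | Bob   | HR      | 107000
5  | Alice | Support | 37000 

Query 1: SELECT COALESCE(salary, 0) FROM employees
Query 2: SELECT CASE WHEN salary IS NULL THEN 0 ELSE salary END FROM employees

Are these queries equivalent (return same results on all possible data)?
Yes, equivalent

Both queries return: [(0,), (37000,), (51000,), (82000,), (107000,)]

Reason: COALESCE vs CASE for NULL handling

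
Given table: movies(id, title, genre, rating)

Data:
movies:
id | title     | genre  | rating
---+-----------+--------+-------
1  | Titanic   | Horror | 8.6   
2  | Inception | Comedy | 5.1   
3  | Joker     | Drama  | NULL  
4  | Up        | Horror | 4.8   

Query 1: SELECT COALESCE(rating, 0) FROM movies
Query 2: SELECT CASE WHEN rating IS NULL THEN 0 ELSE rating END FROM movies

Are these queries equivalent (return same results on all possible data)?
Yes, equivalent

Both queries return: [(0,), (4.8,), (5.1,), (8.6,)]

Reason: COALESCE vs CASE for NULL handling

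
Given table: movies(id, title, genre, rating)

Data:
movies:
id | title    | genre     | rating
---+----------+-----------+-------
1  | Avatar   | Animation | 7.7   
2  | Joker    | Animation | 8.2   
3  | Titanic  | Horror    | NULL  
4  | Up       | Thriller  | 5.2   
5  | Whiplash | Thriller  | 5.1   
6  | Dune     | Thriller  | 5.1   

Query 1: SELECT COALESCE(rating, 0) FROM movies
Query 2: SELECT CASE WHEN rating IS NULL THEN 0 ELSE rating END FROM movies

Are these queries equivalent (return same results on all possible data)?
Yes, equivalent

Both queries return: [(0,), (5.1,), (5.1,), (5.2,), (7.7,), (8.2,)]

Reason: COALESCE vs CASE for NULL handling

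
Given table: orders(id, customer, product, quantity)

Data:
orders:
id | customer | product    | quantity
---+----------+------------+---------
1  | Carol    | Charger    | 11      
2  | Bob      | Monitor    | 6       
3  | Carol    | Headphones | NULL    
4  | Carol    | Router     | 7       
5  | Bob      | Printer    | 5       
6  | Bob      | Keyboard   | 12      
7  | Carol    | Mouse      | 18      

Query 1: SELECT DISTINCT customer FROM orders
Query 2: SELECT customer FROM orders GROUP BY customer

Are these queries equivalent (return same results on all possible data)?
Yes, equivalent

Both queries return: [('Bob',), ('Carol',)]

Reason: Both get unique customers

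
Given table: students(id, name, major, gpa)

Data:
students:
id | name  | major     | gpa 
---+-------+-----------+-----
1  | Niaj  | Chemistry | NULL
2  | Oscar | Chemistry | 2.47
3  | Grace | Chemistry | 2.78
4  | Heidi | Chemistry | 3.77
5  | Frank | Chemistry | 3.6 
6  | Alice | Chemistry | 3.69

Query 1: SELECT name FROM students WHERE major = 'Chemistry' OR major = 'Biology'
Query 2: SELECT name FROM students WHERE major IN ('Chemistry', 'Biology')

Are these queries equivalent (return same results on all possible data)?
Yes, equivalent

Both queries return: [('Alice',), ('Frank',), ('Grace',), ('Heidi',), ('Niaj',), ('Oscar',)]

Reason: OR vs IN are equivalent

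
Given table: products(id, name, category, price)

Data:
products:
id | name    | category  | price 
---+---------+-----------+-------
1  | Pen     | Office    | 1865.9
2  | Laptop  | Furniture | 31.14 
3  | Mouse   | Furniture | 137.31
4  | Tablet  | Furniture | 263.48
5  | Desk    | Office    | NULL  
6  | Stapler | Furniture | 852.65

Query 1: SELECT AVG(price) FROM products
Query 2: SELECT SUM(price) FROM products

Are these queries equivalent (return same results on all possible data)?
No, not equivalent

Query 1 returns: [(630.096,)]
Query 2 returns: [(3150.48,)]

Reason: AVG vs SUM give different aggregate values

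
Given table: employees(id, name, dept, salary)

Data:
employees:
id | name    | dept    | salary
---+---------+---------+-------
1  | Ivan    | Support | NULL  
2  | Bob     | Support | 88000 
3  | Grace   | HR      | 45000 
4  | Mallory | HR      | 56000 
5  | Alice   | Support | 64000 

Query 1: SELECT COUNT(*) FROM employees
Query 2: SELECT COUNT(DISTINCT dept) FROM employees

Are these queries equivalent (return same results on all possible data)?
No, not equivalent

Query 1 returns: [(5,)]
Query 2 returns: [(2,)]

Reason: COUNT(*) counts rows, COUNT(DISTINCT dept) counts unique depts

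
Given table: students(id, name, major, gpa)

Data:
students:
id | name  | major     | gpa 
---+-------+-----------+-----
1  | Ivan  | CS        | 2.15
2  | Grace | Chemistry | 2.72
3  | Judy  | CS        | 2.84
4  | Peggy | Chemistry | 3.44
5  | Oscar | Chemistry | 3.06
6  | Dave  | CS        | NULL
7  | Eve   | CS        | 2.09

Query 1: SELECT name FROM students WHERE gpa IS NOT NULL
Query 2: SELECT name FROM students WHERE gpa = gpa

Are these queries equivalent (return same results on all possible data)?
Yes, equivalent

Both queries return: [('Eve',), ('Grace',), ('Ivan',), ('Judy',), ('Oscar',), ('Peggy',)]

Reason: IS NOT NULL vs self-equality (both exclude NULLs)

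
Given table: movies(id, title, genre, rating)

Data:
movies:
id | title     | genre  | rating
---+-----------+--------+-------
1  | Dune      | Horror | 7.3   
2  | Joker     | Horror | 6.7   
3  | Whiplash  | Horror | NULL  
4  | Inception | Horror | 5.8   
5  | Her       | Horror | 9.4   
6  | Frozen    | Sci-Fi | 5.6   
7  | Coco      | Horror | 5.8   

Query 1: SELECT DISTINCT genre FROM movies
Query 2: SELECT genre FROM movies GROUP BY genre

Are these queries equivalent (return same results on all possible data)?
Yes, equivalent

Both queries return: [('Horror',), ('Sci-Fi',)]

Reason: Both get unique genres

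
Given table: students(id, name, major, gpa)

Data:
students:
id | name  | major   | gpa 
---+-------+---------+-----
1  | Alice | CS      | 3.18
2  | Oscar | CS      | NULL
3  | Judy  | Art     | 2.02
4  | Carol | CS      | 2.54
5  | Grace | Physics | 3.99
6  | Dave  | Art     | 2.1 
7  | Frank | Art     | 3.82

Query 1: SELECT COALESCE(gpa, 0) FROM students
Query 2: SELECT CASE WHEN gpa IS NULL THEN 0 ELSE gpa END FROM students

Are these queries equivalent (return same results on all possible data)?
Yes, equivalent

Both queries return: [(0,), (2.02,), (2.1,), (2.54,), (3.18,), (3.82,), (3.99,)]

Reason: COALESCE vs CASE for NULL handling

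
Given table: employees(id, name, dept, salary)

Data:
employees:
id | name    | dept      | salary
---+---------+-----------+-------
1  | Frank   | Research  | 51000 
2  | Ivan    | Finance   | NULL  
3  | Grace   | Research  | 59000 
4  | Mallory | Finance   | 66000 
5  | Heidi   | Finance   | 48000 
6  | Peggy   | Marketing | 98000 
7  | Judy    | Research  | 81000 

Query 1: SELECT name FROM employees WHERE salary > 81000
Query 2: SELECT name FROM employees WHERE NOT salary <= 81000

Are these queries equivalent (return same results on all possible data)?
Yes, equivalent

Both queries return: [('Peggy',)]

Reason: Both filter salary > 81000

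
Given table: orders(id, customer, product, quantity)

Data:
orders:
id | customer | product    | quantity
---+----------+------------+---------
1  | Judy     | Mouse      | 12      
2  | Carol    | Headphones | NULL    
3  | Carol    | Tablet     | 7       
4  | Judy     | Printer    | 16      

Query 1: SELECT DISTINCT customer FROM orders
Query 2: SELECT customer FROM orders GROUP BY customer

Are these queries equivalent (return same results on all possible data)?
Yes, equivalent

Both queries return: [('Carol',), ('Judy',)]

Reason: Both get unique customers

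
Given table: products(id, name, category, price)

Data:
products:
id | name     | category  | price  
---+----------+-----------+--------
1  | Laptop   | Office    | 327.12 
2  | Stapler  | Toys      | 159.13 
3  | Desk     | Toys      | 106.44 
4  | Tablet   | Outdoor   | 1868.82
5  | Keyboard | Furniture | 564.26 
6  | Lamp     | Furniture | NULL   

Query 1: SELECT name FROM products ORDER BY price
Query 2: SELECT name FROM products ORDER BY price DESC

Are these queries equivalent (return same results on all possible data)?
No, not equivalent

Query 1 returns: [('Lamp',), ('Desk',), ('Stapler',), ('Laptop',), ('Keyboard',), ('Tablet',)]
Query 2 returns: [('Tablet',), ('Keyboard',), ('Laptop',), ('Stapler',), ('Desk',), ('Lamp',)]

Reason: ASC vs DESC gives opposite ordering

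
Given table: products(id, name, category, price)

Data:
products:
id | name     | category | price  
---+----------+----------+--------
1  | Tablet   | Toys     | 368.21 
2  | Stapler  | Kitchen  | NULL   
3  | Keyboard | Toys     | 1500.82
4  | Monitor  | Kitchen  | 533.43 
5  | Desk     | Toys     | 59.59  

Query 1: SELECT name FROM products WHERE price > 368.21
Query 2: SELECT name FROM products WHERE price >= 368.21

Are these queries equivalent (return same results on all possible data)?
No, not equivalent

Query 1 returns: [('Keyboard',), ('Monitor',)]
Query 2 returns: [('Tablet',), ('Keyboard',), ('Monitor',)]

Reason: > vs >= gives different results when price = 368.21 exists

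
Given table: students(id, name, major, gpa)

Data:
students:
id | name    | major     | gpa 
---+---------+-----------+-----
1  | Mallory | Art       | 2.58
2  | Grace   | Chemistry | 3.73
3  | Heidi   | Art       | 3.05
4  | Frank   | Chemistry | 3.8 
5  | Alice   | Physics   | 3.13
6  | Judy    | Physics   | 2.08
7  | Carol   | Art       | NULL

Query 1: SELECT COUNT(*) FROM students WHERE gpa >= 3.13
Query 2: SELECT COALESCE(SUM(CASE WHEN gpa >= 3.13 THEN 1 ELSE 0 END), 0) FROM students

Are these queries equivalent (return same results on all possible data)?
Yes, equivalent

Both queries return: [(3,)]

Reason: COUNT with WHERE vs conditional SUM (COALESCE handles empty-table NULL)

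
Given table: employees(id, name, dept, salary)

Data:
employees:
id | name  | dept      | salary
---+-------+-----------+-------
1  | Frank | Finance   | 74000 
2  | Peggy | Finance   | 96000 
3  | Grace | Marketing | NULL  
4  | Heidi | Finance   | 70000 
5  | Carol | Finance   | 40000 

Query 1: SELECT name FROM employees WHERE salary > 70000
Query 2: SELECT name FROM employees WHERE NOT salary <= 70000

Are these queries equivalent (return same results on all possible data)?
Yes, equivalent

Both queries return: [('Frank',), ('Peggy',)]

Reason: Both filter salary > 70000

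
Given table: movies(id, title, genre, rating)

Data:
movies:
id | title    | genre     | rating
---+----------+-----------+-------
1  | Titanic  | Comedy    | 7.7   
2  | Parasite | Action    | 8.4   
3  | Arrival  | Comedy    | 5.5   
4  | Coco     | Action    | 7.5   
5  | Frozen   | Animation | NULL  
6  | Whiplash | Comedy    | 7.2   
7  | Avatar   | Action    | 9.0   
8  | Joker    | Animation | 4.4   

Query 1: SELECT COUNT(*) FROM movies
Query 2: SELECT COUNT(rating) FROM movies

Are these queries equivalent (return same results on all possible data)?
No, not equivalent

Query 1 returns: [(8,)]
Query 2 returns: [(7,)]

Reason: COUNT(*) includes NULLs, COUNT(column) excludes them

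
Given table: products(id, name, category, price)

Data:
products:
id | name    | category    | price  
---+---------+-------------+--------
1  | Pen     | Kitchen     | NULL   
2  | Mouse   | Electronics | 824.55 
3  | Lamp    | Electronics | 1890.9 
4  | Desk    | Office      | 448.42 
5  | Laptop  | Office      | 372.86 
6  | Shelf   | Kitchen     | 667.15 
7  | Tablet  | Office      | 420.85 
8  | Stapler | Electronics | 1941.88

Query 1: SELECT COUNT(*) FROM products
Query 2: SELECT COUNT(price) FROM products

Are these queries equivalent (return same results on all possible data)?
No, not equivalent

Query 1 returns: [(8,)]
Query 2 returns: [(7,)]

Reason: COUNT(*) includes NULLs, COUNT(column) excludes them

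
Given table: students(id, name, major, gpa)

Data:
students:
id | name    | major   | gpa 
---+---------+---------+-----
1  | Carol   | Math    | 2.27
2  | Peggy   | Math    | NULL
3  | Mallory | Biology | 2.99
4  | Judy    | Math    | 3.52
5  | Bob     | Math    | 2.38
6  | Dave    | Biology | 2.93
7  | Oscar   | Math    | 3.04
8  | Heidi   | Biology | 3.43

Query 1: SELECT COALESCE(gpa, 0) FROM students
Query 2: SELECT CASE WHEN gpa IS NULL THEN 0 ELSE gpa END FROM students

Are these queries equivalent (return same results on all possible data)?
Yes, equivalent

Both queries return: [(0,), (2.27,), (2.38,), (2.93,), (2.99,), (3.04,), (3.43,), (3.52,)]

Reason: COALESCE vs CASE for NULL handling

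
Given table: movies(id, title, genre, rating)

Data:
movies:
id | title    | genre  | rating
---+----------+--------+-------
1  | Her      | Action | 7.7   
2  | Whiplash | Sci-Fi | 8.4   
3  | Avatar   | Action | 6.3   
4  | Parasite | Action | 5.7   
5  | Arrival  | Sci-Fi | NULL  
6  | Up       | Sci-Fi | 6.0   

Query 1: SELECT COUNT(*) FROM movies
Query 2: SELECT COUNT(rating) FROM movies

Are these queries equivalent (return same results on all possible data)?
No, not equivalent

Query 1 returns: [(6,)]
Query 2 returns: [(5,)]

Reason: COUNT(*) includes NULLs, COUNT(column) excludes them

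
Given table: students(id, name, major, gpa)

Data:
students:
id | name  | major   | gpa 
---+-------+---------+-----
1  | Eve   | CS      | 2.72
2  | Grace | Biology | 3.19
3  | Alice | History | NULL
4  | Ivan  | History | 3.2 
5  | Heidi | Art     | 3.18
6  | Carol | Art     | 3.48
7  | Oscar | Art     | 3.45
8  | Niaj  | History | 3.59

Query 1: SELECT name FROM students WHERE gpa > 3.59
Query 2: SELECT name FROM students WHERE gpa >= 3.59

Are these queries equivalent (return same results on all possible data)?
No, not equivalent

Query 1 returns: []
Query 2 returns: [('Niaj',)]

Reason: > vs >= gives different results when gpa = 3.59 exists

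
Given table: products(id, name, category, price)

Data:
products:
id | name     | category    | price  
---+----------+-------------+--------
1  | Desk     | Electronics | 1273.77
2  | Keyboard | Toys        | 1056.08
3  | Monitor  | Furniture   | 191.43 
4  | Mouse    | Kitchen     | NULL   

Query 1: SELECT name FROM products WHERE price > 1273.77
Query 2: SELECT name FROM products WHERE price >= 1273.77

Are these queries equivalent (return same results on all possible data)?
No, not equivalent

Query 1 returns: []
Query 2 returns: [('Desk',)]

Reason: > vs >= gives different results when price = 1273.77 exists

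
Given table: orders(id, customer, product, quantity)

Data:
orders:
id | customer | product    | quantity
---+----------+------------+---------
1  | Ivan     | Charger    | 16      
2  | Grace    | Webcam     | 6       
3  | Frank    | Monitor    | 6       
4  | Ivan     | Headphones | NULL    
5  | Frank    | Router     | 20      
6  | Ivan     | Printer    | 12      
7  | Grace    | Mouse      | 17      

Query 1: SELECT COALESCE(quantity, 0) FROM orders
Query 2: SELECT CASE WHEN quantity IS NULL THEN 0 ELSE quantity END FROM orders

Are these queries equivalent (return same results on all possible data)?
Yes, equivalent

Both queries return: [(0,), (6,), (6,), (12,), (16,), (17,), (20,)]

Reason: COALESCE vs CASE for NULL handling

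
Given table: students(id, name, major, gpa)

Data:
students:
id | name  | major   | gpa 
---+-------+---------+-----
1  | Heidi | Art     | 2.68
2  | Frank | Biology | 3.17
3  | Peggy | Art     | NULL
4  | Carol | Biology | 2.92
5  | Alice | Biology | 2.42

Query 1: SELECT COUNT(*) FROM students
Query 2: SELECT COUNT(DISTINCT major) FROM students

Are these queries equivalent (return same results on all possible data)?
No, not equivalent

Query 1 returns: [(5,)]
Query 2 returns: [(2,)]

Reason: COUNT(*) counts rows, COUNT(DISTINCT major) counts unique majors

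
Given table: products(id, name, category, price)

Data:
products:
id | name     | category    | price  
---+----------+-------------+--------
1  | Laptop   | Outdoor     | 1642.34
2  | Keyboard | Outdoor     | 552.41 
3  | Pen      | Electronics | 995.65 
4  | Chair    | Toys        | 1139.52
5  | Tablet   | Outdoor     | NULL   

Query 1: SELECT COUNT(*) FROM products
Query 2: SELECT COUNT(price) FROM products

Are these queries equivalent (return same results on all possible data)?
No, not equivalent

Query 1 returns: [(5,)]
Query 2 returns: [(4,)]

Reason: COUNT(*) includes NULLs, COUNT(column) excludes them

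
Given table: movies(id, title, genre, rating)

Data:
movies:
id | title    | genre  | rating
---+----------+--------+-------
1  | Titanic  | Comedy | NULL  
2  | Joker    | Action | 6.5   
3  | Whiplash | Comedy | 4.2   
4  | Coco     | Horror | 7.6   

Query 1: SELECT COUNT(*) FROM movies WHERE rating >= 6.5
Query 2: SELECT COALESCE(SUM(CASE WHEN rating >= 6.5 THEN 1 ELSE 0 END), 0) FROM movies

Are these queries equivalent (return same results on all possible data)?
Yes, equivalent

Both queries return: [(2,)]

Reason: COUNT with WHERE vs conditional SUM (COALESCE handles empty-table NULL)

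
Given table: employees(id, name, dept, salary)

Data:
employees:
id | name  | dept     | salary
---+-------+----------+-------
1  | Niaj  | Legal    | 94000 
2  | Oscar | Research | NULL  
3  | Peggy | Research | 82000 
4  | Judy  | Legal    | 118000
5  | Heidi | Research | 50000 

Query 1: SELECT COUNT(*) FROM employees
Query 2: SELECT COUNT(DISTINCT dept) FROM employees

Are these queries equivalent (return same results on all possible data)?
No, not equivalent

Query 1 returns: [(5,)]
Query 2 returns: [(2,)]

Reason: COUNT(*) counts rows, COUNT(DISTINCT dept) counts unique depts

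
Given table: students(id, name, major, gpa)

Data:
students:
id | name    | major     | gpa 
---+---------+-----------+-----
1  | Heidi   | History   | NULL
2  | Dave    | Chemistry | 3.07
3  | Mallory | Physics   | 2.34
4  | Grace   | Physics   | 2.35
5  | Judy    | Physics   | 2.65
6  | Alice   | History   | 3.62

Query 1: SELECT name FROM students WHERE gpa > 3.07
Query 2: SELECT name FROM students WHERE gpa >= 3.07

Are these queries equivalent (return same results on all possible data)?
No, not equivalent

Query 1 returns: [('Alice',)]
Query 2 returns: [('Dave',), ('Alice',)]

Reason: > vs >= gives different results when gpa = 3.07 exists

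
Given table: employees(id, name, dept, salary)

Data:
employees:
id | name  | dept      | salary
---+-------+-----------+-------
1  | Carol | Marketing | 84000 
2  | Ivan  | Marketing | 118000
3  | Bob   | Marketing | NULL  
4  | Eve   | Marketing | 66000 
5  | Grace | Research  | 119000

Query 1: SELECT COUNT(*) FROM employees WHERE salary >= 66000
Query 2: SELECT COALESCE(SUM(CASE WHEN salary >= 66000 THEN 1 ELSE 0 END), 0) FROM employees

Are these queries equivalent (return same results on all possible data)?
Yes, equivalent

Both queries return: [(4,)]

Reason: COUNT with WHERE vs conditional SUM (COALESCE handles empty-table NULL)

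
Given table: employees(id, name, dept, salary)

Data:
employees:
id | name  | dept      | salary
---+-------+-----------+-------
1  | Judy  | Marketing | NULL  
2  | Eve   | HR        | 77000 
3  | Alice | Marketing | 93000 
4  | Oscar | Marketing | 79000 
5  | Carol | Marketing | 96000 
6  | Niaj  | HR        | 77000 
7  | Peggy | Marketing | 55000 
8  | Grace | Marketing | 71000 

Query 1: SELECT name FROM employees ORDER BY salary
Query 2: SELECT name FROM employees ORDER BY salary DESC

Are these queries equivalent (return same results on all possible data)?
No, not equivalent

Query 1 returns: [('Judy',), ('Peggy',), ('Grace',), ('Eve',), ('Niaj',), ('Oscar',), ('Alice',), ('Carol',)]
Query 2 returns: [('Carol',), ('Alice',), ('Oscar',), ('Eve',), ('Niaj',), ('Grace',), ('Peggy',), ('Judy',)]

Reason: ASC vs DESC gives opposite ordering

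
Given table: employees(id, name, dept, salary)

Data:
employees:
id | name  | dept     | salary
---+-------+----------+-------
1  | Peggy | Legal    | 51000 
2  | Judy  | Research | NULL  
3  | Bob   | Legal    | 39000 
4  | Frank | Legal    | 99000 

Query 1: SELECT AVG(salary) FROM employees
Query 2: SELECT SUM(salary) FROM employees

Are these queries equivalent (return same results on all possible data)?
No, not equivalent

Query 1 returns: [(63000.0,)]
Query 2 returns: [(189000,)]

Reason: AVG vs SUM give different aggregate values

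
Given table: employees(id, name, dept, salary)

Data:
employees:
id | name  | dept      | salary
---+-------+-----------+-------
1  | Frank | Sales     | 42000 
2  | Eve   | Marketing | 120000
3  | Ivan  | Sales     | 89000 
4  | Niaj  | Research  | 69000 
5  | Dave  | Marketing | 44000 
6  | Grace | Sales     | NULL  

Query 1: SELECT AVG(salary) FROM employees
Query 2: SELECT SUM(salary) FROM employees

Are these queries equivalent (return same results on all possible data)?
No, not equivalent

Query 1 returns: [(72800.0,)]
Query 2 returns: [(364000,)]

Reason: AVG vs SUM give different aggregate values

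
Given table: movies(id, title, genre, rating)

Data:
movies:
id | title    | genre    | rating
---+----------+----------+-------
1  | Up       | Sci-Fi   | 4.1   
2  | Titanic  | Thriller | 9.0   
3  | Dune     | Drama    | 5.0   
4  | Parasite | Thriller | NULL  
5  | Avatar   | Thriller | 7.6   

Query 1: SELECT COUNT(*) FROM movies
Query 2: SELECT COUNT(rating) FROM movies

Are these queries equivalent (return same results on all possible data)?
No, not equivalent

Query 1 returns: [(5,)]
Query 2 returns: [(4,)]

Reason: COUNT(*) includes NULLs, COUNT(column) excludes them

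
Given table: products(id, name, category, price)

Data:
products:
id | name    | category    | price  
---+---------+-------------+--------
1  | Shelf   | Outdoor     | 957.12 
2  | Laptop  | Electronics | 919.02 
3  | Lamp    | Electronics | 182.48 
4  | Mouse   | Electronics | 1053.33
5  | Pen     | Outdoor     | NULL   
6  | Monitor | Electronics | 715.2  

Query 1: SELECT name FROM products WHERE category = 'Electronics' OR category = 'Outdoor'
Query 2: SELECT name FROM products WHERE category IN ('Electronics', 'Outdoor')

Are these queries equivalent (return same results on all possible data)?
Yes, equivalent

Both queries return: [('Lamp',), ('Laptop',), ('Monitor',), ('Mouse',), ('Pen',), ('Shelf',)]

Reason: OR vs IN are equivalent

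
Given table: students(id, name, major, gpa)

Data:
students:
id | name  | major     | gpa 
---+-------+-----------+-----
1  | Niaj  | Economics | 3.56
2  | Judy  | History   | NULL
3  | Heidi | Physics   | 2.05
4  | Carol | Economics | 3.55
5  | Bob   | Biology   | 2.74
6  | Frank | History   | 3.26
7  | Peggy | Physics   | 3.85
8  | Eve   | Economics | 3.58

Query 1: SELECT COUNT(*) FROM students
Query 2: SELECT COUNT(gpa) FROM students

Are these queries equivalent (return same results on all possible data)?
No, not equivalent

Query 1 returns: [(8,)]
Query 2 returns: [(7,)]

Reason: COUNT(*) includes NULLs, COUNT(column) excludes them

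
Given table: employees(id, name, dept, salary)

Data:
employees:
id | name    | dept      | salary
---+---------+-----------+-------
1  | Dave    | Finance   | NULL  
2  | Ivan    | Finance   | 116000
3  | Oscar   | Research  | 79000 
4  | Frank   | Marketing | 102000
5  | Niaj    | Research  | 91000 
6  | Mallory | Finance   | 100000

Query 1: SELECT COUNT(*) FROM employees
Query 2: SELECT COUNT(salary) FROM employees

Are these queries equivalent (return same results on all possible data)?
No, not equivalent

Query 1 returns: [(6,)]
Query 2 returns: [(5,)]

Reason: COUNT(*) includes NULLs, COUNT(column) excludes them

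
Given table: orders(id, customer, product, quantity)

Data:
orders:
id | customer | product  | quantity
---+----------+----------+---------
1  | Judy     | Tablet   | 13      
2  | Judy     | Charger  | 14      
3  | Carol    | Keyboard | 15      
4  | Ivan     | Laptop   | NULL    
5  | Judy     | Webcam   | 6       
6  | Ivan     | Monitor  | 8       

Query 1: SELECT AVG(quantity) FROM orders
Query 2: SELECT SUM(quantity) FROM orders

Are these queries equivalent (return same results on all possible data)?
No, not equivalent

Query 1 returns: [(11.2,)]
Query 2 returns: [(56,)]

Reason: AVG vs SUM give different aggregate values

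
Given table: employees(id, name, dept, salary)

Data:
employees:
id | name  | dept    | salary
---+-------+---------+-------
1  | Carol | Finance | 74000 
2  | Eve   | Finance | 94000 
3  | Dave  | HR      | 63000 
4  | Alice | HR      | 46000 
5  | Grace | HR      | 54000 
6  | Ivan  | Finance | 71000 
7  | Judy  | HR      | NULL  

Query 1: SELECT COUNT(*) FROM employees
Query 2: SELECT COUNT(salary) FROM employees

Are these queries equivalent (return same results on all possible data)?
No, not equivalent

Query 1 returns: [(7,)]
Query 2 returns: [(6,)]

Reason: COUNT(*) includes NULLs, COUNT(column) excludes them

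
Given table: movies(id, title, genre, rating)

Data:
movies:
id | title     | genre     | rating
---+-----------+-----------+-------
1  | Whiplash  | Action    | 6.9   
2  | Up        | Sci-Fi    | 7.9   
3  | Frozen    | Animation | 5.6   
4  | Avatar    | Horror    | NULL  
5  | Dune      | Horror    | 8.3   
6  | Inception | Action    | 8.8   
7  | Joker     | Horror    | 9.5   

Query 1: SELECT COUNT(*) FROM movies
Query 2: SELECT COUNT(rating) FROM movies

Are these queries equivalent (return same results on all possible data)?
No, not equivalent

Query 1 returns: [(7,)]
Query 2 returns: [(6,)]

Reason: COUNT(*) includes NULLs, COUNT(column) excludes them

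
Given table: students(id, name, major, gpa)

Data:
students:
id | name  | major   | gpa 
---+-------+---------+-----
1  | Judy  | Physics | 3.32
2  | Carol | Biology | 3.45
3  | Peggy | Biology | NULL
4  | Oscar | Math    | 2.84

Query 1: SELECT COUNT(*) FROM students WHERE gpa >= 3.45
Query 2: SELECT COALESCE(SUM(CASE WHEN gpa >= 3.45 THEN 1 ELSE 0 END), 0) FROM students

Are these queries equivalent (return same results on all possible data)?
Yes, equivalent

Both queries return: [(1,)]

Reason: COUNT with WHERE vs conditional SUM (COALESCE handles empty-table NULL)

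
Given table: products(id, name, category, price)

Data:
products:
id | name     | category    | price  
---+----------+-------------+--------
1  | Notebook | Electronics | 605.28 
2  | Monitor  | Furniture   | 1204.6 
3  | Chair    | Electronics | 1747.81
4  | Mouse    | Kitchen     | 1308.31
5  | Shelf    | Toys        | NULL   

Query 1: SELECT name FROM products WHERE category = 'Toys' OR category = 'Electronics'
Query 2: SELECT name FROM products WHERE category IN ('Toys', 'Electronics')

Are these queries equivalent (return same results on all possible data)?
Yes, equivalent

Both queries return: [('Chair',), ('Notebook',), ('Shelf',)]

Reason: OR vs IN are equivalent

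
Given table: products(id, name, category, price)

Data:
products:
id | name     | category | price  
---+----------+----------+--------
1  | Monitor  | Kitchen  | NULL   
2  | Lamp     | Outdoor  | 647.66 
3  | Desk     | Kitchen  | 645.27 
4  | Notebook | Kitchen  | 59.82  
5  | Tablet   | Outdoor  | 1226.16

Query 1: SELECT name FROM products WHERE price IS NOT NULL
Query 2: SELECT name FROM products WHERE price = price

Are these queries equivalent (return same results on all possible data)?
Yes, equivalent

Both queries return: [('Desk',), ('Lamp',), ('Notebook',), ('Tablet',)]

Reason: IS NOT NULL vs self-equality (both exclude NULLs)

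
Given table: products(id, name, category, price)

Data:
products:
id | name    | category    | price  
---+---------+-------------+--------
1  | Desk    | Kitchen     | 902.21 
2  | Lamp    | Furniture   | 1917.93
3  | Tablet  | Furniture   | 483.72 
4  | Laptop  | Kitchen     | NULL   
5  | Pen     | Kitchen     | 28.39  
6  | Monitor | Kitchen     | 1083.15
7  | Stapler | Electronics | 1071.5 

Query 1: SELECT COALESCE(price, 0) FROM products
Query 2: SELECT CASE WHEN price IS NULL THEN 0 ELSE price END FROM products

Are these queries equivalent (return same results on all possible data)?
Yes, equivalent

Both queries return: [(0,), (28.39,), (483.72,), (902.21,), (1071.5,), (1083.15,), (1917.93,)]

Reason: COALESCE vs CASE for NULL handling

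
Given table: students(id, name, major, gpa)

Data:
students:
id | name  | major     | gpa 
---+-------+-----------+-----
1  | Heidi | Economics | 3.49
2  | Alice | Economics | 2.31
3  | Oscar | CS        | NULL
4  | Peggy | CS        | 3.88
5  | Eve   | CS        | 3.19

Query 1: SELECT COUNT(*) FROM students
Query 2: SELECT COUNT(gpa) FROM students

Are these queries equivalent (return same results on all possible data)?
No, not equivalent

Query 1 returns: [(5,)]
Query 2 returns: [(4,)]

Reason: COUNT(*) includes NULLs, COUNT(column) excludes them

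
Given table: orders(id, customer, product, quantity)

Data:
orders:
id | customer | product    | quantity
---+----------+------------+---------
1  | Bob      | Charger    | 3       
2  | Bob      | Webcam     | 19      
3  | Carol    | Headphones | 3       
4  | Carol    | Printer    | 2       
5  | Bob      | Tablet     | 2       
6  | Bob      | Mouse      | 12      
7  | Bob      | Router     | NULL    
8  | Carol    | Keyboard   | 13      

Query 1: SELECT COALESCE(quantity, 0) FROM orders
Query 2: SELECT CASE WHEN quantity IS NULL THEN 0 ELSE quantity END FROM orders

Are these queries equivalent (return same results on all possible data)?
Yes, equivalent

Both queries return: [(0,), (2,), (2,), (3,), (3,), (12,), (13,), (19,)]

Reason: COALESCE vs CASE for NULL handling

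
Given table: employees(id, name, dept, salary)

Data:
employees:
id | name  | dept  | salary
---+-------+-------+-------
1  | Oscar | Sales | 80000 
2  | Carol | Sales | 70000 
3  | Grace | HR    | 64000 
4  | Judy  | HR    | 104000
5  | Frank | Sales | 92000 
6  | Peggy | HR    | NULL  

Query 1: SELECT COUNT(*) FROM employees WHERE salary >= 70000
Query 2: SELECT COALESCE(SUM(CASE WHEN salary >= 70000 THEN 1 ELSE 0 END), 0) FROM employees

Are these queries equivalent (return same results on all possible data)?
Yes, equivalent

Both queries return: [(4,)]

Reason: COUNT with WHERE vs conditional SUM (COALESCE handles empty-table NULL)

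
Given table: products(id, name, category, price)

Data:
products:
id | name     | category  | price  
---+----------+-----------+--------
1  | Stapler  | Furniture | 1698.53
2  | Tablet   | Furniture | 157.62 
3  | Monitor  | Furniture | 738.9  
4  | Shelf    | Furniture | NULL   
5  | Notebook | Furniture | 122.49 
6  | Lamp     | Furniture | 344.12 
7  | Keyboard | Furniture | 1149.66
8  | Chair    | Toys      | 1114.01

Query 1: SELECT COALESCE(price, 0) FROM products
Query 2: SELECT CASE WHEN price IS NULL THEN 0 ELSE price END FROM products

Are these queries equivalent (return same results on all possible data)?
Yes, equivalent

Both queries return: [(0,), (122.49,), (157.62,), (344.12,), (738.9,), (1114.01,), (1149.66,), (1698.53,)]

Reason: COALESCE vs CASE for NULL handling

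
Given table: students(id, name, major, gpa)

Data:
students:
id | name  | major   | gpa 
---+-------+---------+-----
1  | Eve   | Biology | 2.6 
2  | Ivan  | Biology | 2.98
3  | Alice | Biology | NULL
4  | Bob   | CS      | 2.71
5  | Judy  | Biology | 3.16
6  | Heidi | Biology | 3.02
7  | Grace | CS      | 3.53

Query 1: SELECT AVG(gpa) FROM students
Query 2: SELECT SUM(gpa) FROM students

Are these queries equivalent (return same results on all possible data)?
No, not equivalent

Query 1 returns: [(3.0,)]
Query 2 returns: [(18.0,)]

Reason: AVG vs SUM give different aggregate values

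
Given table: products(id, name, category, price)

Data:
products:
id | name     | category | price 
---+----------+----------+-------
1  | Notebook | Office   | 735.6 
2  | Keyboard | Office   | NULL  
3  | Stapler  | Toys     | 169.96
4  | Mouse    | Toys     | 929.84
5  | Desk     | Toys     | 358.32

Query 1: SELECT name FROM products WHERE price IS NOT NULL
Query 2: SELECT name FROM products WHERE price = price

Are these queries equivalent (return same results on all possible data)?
Yes, equivalent

Both queries return: [('Desk',), ('Mouse',), ('Notebook',), ('Stapler',)]

Reason: IS NOT NULL vs self-equality (both exclude NULLs)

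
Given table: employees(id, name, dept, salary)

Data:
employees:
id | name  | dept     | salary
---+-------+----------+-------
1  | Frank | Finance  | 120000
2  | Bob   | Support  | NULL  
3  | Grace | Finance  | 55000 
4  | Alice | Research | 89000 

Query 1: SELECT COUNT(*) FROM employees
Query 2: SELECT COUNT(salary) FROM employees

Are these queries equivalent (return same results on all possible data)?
No, not equivalent

Query 1 returns: [(4,)]
Query 2 returns: [(3,)]

Reason: COUNT(*) includes NULLs, COUNT(column) excludes them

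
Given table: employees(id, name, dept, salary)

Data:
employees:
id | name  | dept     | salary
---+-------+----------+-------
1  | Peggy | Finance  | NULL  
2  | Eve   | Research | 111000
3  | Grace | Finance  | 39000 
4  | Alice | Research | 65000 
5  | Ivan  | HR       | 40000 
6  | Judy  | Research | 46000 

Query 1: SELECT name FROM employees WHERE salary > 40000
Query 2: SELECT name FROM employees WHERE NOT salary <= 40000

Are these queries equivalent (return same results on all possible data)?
Yes, equivalent

Both queries return: [('Alice',), ('Eve',), ('Judy',)]

Reason: Both filter salary > 40000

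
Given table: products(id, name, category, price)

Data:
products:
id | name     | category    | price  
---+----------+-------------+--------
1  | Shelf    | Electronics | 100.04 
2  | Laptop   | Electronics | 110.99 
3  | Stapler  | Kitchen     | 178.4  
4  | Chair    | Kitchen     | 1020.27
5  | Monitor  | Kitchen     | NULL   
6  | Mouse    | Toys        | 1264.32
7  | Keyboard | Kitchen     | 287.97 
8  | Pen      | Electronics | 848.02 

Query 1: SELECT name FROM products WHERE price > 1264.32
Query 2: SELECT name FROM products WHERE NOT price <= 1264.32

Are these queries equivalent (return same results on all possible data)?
Yes, equivalent

Both queries return: []

Reason: Both filter price > 1264.32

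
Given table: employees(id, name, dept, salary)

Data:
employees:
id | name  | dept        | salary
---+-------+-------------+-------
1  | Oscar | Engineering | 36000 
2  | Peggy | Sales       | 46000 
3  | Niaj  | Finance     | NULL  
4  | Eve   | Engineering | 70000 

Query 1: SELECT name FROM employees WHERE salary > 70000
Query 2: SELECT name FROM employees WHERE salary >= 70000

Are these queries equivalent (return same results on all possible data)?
No, not equivalent

Query 1 returns: []
Query 2 returns: [('Eve',)]

Reason: > vs >= gives different results when salary = 70000 exists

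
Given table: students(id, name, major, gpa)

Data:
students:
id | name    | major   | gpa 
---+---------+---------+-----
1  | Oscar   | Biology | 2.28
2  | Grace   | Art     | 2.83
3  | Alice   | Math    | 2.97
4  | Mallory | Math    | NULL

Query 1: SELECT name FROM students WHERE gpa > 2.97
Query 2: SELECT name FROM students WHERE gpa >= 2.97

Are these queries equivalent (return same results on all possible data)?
No, not equivalent

Query 1 returns: []
Query 2 returns: [('Alice',)]

Reason: > vs >= gives different results when gpa = 2.97 exists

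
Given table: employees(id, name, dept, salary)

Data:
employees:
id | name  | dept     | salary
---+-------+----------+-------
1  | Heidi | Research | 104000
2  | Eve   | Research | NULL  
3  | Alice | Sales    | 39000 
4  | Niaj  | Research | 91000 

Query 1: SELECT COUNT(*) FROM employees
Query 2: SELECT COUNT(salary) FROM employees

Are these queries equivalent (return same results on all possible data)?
No, not equivalent

Query 1 returns: [(4,)]
Query 2 returns: [(3,)]

Reason: COUNT(*) includes NULLs, COUNT(column) excludes them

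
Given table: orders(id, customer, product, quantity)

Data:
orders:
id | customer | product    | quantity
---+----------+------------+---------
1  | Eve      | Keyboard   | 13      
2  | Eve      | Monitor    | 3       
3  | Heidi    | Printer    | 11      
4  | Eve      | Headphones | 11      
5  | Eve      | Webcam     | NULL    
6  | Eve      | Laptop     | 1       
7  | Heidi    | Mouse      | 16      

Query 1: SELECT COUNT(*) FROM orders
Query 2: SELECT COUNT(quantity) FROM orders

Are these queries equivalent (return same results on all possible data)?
No, not equivalent

Query 1 returns: [(7,)]
Query 2 returns: [(6,)]

Reason: COUNT(*) includes NULLs, COUNT(column) excludes them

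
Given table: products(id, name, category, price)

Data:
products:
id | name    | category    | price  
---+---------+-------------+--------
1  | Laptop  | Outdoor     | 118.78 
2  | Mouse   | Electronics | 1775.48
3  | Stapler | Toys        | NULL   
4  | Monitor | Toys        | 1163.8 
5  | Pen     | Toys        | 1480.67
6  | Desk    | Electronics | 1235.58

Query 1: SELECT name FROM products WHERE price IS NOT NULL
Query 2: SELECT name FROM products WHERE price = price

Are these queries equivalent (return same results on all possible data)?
Yes, equivalent

Both queries return: [('Desk',), ('Laptop',), ('Monitor',), ('Mouse',), ('Pen',)]

Reason: IS NOT NULL vs self-equality (both exclude NULLs)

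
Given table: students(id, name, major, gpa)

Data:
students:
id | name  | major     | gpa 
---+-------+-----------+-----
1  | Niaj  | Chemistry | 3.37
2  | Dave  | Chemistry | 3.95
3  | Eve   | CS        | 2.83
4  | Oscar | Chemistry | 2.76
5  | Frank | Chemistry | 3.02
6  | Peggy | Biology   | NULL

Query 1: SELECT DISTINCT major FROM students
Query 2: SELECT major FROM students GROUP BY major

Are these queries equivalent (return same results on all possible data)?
Yes, equivalent

Both queries return: [('Biology',), ('CS',), ('Chemistry',)]

Reason: Both get unique majors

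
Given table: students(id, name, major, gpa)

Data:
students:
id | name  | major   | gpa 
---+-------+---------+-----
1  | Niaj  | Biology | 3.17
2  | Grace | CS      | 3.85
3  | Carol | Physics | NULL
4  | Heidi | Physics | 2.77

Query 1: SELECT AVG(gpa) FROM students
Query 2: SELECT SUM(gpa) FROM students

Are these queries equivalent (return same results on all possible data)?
No, not equivalent

Query 1 returns: [(3.263333333333333,)]
Query 2 returns: [(9.79,)]

Reason: AVG vs SUM give different aggregate values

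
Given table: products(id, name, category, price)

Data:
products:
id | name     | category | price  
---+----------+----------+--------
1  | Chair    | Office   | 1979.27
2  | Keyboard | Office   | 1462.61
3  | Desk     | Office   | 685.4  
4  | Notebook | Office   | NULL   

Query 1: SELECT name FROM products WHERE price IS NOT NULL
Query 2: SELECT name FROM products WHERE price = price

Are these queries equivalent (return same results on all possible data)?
Yes, equivalent

Both queries return: [('Chair',), ('Desk',), ('Keyboard',)]

Reason: IS NOT NULL vs self-equality (both exclude NULLs)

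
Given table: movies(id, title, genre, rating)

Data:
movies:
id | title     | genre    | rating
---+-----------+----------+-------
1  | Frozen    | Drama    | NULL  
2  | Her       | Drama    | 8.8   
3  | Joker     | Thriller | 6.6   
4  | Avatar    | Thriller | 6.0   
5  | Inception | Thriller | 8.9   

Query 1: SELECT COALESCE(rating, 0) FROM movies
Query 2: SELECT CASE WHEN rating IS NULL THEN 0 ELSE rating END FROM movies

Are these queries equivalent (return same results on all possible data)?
Yes, equivalent

Both queries return: [(0,), (6.0,), (6.6,), (8.8,), (8.9,)]

Reason: COALESCE vs CASE for NULL handling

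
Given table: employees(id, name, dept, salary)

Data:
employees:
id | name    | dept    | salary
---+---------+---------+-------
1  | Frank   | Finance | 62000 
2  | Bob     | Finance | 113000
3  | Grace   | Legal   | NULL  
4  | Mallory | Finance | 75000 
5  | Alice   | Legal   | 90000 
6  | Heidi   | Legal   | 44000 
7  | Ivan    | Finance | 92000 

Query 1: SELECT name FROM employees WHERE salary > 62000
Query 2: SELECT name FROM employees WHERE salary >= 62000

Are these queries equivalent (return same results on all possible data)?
No, not equivalent

Query 1 returns: [('Bob',), ('Mallory',), ('Alice',), ('Ivan',)]
Query 2 returns: [('Frank',), ('Bob',), ('Mallory',), ('Alice',), ('Ivan',)]

Reason: > vs >= gives different results when salary = 62000 exists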